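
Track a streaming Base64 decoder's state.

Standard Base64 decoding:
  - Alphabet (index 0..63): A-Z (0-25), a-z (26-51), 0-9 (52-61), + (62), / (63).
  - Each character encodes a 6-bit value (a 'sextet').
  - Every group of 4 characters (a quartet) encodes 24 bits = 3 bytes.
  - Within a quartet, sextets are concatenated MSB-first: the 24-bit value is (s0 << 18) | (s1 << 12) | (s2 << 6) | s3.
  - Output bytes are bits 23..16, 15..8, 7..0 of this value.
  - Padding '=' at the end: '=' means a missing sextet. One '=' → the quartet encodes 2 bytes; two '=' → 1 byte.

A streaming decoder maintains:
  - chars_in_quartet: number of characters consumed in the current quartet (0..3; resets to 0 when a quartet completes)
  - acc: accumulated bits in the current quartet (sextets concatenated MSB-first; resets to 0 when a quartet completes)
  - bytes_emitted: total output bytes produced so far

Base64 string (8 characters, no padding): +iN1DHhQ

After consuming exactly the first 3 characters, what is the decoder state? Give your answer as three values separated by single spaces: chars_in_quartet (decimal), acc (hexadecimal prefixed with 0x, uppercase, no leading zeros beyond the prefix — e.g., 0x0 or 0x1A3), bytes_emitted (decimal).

Answer: 3 0x3E88D 0

Derivation:
After char 0 ('+'=62): chars_in_quartet=1 acc=0x3E bytes_emitted=0
After char 1 ('i'=34): chars_in_quartet=2 acc=0xFA2 bytes_emitted=0
After char 2 ('N'=13): chars_in_quartet=3 acc=0x3E88D bytes_emitted=0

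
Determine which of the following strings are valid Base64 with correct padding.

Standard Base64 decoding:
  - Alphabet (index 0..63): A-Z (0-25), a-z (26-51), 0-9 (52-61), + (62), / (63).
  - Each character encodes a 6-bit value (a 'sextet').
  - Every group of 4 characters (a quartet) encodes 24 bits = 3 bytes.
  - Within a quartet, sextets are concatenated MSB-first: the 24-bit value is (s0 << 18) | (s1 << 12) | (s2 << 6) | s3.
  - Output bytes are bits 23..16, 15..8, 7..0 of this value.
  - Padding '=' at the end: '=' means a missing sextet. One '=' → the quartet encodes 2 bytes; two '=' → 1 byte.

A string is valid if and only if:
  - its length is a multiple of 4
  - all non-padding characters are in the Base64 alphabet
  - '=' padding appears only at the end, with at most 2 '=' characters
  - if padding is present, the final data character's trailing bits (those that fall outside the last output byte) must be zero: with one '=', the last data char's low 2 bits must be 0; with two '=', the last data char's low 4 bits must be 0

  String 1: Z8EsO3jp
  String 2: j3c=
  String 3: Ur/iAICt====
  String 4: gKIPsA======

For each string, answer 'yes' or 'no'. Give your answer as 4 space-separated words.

Answer: yes yes no no

Derivation:
String 1: 'Z8EsO3jp' → valid
String 2: 'j3c=' → valid
String 3: 'Ur/iAICt====' → invalid (4 pad chars (max 2))
String 4: 'gKIPsA======' → invalid (6 pad chars (max 2))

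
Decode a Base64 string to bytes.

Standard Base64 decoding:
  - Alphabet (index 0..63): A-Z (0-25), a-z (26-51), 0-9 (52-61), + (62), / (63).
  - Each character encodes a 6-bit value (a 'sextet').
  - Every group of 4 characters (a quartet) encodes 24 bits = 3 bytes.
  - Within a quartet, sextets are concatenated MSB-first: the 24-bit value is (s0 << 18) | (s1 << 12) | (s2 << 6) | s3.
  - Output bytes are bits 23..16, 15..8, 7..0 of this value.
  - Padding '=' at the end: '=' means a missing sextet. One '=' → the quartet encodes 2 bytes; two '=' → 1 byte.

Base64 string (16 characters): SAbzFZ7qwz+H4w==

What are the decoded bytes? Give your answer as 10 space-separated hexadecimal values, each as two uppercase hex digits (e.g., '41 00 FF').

After char 0 ('S'=18): chars_in_quartet=1 acc=0x12 bytes_emitted=0
After char 1 ('A'=0): chars_in_quartet=2 acc=0x480 bytes_emitted=0
After char 2 ('b'=27): chars_in_quartet=3 acc=0x1201B bytes_emitted=0
After char 3 ('z'=51): chars_in_quartet=4 acc=0x4806F3 -> emit 48 06 F3, reset; bytes_emitted=3
After char 4 ('F'=5): chars_in_quartet=1 acc=0x5 bytes_emitted=3
After char 5 ('Z'=25): chars_in_quartet=2 acc=0x159 bytes_emitted=3
After char 6 ('7'=59): chars_in_quartet=3 acc=0x567B bytes_emitted=3
After char 7 ('q'=42): chars_in_quartet=4 acc=0x159EEA -> emit 15 9E EA, reset; bytes_emitted=6
After char 8 ('w'=48): chars_in_quartet=1 acc=0x30 bytes_emitted=6
After char 9 ('z'=51): chars_in_quartet=2 acc=0xC33 bytes_emitted=6
After char 10 ('+'=62): chars_in_quartet=3 acc=0x30CFE bytes_emitted=6
After char 11 ('H'=7): chars_in_quartet=4 acc=0xC33F87 -> emit C3 3F 87, reset; bytes_emitted=9
After char 12 ('4'=56): chars_in_quartet=1 acc=0x38 bytes_emitted=9
After char 13 ('w'=48): chars_in_quartet=2 acc=0xE30 bytes_emitted=9
Padding '==': partial quartet acc=0xE30 -> emit E3; bytes_emitted=10

Answer: 48 06 F3 15 9E EA C3 3F 87 E3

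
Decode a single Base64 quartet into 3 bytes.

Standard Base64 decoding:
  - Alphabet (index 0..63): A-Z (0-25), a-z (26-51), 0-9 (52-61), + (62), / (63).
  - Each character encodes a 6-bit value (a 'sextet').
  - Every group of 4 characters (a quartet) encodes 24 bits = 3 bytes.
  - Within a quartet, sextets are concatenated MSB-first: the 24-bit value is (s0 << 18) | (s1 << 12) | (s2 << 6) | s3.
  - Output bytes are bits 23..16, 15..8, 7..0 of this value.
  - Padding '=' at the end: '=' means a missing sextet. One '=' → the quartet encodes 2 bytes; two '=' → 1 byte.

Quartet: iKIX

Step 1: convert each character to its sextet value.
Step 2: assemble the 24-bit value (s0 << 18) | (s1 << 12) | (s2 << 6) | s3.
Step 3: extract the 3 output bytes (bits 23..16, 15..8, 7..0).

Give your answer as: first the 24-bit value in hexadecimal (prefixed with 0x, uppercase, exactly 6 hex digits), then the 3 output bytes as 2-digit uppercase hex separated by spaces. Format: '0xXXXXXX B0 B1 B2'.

Sextets: i=34, K=10, I=8, X=23
24-bit: (34<<18) | (10<<12) | (8<<6) | 23
      = 0x880000 | 0x00A000 | 0x000200 | 0x000017
      = 0x88A217
Bytes: (v>>16)&0xFF=88, (v>>8)&0xFF=A2, v&0xFF=17

Answer: 0x88A217 88 A2 17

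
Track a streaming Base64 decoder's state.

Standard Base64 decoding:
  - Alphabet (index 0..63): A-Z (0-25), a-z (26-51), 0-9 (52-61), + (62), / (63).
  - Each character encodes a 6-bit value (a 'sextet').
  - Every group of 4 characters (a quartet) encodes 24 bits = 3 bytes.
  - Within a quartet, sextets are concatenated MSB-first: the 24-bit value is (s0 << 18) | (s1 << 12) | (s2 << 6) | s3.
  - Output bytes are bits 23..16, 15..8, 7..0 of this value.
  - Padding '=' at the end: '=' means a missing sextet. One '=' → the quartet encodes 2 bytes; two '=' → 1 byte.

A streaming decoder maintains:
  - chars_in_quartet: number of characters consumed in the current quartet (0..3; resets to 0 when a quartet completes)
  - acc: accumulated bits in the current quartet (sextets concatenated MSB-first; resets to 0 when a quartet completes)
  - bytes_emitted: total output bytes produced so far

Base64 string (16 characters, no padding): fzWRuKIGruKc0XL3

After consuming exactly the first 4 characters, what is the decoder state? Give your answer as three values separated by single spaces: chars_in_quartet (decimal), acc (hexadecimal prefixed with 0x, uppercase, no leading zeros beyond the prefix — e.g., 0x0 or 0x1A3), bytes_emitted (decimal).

Answer: 0 0x0 3

Derivation:
After char 0 ('f'=31): chars_in_quartet=1 acc=0x1F bytes_emitted=0
After char 1 ('z'=51): chars_in_quartet=2 acc=0x7F3 bytes_emitted=0
After char 2 ('W'=22): chars_in_quartet=3 acc=0x1FCD6 bytes_emitted=0
After char 3 ('R'=17): chars_in_quartet=4 acc=0x7F3591 -> emit 7F 35 91, reset; bytes_emitted=3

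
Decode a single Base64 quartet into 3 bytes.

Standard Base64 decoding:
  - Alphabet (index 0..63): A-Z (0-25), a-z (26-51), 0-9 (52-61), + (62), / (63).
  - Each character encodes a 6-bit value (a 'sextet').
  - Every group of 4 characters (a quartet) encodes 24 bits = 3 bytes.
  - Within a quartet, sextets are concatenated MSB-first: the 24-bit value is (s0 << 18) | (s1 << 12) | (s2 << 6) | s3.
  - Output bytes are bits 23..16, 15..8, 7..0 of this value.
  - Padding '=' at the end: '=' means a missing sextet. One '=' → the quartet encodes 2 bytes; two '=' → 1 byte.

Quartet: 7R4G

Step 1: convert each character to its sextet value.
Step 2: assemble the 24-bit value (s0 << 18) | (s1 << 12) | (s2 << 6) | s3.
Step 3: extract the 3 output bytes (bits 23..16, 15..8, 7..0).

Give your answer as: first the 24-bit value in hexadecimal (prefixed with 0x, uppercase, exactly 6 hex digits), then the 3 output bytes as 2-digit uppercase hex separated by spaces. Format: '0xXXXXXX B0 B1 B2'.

Answer: 0xED1E06 ED 1E 06

Derivation:
Sextets: 7=59, R=17, 4=56, G=6
24-bit: (59<<18) | (17<<12) | (56<<6) | 6
      = 0xEC0000 | 0x011000 | 0x000E00 | 0x000006
      = 0xED1E06
Bytes: (v>>16)&0xFF=ED, (v>>8)&0xFF=1E, v&0xFF=06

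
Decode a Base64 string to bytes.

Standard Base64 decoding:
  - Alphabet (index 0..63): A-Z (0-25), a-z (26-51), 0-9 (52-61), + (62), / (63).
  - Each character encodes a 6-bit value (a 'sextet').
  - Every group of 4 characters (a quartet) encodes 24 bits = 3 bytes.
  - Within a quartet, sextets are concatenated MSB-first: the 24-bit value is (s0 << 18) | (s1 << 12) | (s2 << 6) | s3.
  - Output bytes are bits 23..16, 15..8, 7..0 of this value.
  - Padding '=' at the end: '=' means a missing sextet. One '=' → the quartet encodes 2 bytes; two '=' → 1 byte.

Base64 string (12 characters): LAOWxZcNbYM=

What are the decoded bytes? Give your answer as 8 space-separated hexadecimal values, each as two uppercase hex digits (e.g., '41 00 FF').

After char 0 ('L'=11): chars_in_quartet=1 acc=0xB bytes_emitted=0
After char 1 ('A'=0): chars_in_quartet=2 acc=0x2C0 bytes_emitted=0
After char 2 ('O'=14): chars_in_quartet=3 acc=0xB00E bytes_emitted=0
After char 3 ('W'=22): chars_in_quartet=4 acc=0x2C0396 -> emit 2C 03 96, reset; bytes_emitted=3
After char 4 ('x'=49): chars_in_quartet=1 acc=0x31 bytes_emitted=3
After char 5 ('Z'=25): chars_in_quartet=2 acc=0xC59 bytes_emitted=3
After char 6 ('c'=28): chars_in_quartet=3 acc=0x3165C bytes_emitted=3
After char 7 ('N'=13): chars_in_quartet=4 acc=0xC5970D -> emit C5 97 0D, reset; bytes_emitted=6
After char 8 ('b'=27): chars_in_quartet=1 acc=0x1B bytes_emitted=6
After char 9 ('Y'=24): chars_in_quartet=2 acc=0x6D8 bytes_emitted=6
After char 10 ('M'=12): chars_in_quartet=3 acc=0x1B60C bytes_emitted=6
Padding '=': partial quartet acc=0x1B60C -> emit 6D 83; bytes_emitted=8

Answer: 2C 03 96 C5 97 0D 6D 83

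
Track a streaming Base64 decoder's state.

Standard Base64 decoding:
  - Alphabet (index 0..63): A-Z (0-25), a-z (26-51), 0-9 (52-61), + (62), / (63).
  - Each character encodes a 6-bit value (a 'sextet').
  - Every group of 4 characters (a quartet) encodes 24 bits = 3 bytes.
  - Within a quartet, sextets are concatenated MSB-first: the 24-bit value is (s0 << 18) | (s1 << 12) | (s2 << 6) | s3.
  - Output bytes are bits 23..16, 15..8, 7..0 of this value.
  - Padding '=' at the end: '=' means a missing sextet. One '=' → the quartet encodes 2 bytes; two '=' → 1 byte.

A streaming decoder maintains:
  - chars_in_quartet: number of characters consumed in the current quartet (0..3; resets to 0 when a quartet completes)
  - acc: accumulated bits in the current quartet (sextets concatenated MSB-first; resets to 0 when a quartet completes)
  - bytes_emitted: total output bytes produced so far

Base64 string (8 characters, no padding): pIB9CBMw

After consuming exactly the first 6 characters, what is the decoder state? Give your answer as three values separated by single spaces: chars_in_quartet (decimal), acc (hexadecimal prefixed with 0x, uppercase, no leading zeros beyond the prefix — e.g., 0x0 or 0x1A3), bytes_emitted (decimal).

Answer: 2 0x81 3

Derivation:
After char 0 ('p'=41): chars_in_quartet=1 acc=0x29 bytes_emitted=0
After char 1 ('I'=8): chars_in_quartet=2 acc=0xA48 bytes_emitted=0
After char 2 ('B'=1): chars_in_quartet=3 acc=0x29201 bytes_emitted=0
After char 3 ('9'=61): chars_in_quartet=4 acc=0xA4807D -> emit A4 80 7D, reset; bytes_emitted=3
After char 4 ('C'=2): chars_in_quartet=1 acc=0x2 bytes_emitted=3
After char 5 ('B'=1): chars_in_quartet=2 acc=0x81 bytes_emitted=3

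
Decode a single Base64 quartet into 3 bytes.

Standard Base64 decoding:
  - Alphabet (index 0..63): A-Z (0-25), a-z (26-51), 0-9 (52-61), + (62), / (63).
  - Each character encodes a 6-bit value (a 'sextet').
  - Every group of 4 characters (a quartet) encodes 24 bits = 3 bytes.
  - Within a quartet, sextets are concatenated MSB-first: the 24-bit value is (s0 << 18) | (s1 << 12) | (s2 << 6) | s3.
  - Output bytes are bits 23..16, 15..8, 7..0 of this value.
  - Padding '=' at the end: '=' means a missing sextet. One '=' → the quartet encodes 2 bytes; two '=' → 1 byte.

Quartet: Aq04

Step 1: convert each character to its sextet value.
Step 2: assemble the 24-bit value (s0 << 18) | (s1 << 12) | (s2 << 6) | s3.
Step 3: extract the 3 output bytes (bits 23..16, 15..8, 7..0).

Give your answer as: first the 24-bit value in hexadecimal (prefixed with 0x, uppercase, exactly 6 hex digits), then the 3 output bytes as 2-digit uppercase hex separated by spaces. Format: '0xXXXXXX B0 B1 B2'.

Answer: 0x02AD38 02 AD 38

Derivation:
Sextets: A=0, q=42, 0=52, 4=56
24-bit: (0<<18) | (42<<12) | (52<<6) | 56
      = 0x000000 | 0x02A000 | 0x000D00 | 0x000038
      = 0x02AD38
Bytes: (v>>16)&0xFF=02, (v>>8)&0xFF=AD, v&0xFF=38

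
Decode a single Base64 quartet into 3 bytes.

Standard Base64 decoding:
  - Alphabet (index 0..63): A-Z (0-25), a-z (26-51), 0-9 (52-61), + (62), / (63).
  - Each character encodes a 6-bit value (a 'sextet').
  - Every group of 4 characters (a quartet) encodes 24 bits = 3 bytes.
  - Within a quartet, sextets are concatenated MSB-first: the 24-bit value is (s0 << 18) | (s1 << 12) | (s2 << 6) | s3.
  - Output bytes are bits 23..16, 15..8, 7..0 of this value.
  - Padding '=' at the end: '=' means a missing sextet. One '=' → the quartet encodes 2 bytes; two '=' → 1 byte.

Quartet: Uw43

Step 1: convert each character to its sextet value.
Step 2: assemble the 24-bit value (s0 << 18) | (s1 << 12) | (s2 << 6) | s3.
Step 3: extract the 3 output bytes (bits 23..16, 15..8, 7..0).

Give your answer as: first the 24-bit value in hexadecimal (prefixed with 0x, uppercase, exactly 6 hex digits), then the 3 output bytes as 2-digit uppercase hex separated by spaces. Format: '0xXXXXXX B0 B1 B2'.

Sextets: U=20, w=48, 4=56, 3=55
24-bit: (20<<18) | (48<<12) | (56<<6) | 55
      = 0x500000 | 0x030000 | 0x000E00 | 0x000037
      = 0x530E37
Bytes: (v>>16)&0xFF=53, (v>>8)&0xFF=0E, v&0xFF=37

Answer: 0x530E37 53 0E 37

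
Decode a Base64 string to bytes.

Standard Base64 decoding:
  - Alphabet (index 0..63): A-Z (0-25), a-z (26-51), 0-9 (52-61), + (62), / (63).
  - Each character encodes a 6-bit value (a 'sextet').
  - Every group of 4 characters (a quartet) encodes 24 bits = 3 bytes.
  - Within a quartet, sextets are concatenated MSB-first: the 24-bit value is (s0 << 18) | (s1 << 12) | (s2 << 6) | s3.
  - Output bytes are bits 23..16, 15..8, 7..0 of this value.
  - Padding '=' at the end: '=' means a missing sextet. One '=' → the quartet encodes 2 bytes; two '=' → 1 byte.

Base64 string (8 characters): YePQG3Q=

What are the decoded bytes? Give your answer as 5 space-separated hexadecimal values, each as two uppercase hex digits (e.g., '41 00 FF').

After char 0 ('Y'=24): chars_in_quartet=1 acc=0x18 bytes_emitted=0
After char 1 ('e'=30): chars_in_quartet=2 acc=0x61E bytes_emitted=0
After char 2 ('P'=15): chars_in_quartet=3 acc=0x1878F bytes_emitted=0
After char 3 ('Q'=16): chars_in_quartet=4 acc=0x61E3D0 -> emit 61 E3 D0, reset; bytes_emitted=3
After char 4 ('G'=6): chars_in_quartet=1 acc=0x6 bytes_emitted=3
After char 5 ('3'=55): chars_in_quartet=2 acc=0x1B7 bytes_emitted=3
After char 6 ('Q'=16): chars_in_quartet=3 acc=0x6DD0 bytes_emitted=3
Padding '=': partial quartet acc=0x6DD0 -> emit 1B 74; bytes_emitted=5

Answer: 61 E3 D0 1B 74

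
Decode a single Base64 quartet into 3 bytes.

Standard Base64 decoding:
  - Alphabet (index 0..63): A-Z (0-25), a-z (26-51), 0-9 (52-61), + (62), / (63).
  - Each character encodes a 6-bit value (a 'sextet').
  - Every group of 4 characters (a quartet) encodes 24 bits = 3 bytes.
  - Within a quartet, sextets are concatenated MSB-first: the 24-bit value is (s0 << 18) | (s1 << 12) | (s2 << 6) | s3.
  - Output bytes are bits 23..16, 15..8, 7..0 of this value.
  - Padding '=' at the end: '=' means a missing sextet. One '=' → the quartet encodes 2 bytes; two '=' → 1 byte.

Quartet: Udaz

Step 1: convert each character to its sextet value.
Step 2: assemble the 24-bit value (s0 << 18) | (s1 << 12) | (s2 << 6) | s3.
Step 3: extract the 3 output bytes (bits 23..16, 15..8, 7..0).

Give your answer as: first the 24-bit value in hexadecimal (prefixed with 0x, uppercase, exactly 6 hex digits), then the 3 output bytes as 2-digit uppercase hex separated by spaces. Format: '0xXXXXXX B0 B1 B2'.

Answer: 0x51D6B3 51 D6 B3

Derivation:
Sextets: U=20, d=29, a=26, z=51
24-bit: (20<<18) | (29<<12) | (26<<6) | 51
      = 0x500000 | 0x01D000 | 0x000680 | 0x000033
      = 0x51D6B3
Bytes: (v>>16)&0xFF=51, (v>>8)&0xFF=D6, v&0xFF=B3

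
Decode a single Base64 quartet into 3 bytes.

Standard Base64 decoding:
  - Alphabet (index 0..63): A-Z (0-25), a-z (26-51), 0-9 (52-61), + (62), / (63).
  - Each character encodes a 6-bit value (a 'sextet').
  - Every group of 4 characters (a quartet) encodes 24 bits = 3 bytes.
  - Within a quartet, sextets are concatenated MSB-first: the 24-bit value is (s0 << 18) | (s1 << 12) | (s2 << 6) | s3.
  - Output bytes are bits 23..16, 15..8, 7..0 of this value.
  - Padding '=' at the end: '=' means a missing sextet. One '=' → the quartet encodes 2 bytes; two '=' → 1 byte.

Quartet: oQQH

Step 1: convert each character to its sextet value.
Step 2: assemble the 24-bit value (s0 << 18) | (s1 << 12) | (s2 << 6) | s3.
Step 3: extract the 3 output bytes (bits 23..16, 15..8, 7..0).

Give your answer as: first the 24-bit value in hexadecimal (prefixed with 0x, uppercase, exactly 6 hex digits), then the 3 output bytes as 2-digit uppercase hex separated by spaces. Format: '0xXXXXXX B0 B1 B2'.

Answer: 0xA10407 A1 04 07

Derivation:
Sextets: o=40, Q=16, Q=16, H=7
24-bit: (40<<18) | (16<<12) | (16<<6) | 7
      = 0xA00000 | 0x010000 | 0x000400 | 0x000007
      = 0xA10407
Bytes: (v>>16)&0xFF=A1, (v>>8)&0xFF=04, v&0xFF=07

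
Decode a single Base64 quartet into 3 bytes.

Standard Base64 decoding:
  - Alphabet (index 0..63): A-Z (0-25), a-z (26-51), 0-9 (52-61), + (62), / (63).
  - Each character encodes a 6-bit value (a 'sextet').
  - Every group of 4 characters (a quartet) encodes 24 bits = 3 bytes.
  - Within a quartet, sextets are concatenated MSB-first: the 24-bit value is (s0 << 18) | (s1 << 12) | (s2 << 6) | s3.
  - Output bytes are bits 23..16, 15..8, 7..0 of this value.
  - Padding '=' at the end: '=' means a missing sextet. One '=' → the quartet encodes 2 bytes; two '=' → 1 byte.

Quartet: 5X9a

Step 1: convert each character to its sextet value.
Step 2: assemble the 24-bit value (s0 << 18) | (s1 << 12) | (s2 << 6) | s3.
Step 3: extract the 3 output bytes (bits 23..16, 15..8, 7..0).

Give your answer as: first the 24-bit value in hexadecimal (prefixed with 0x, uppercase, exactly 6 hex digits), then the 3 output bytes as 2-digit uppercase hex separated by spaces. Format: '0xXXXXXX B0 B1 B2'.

Sextets: 5=57, X=23, 9=61, a=26
24-bit: (57<<18) | (23<<12) | (61<<6) | 26
      = 0xE40000 | 0x017000 | 0x000F40 | 0x00001A
      = 0xE57F5A
Bytes: (v>>16)&0xFF=E5, (v>>8)&0xFF=7F, v&0xFF=5A

Answer: 0xE57F5A E5 7F 5A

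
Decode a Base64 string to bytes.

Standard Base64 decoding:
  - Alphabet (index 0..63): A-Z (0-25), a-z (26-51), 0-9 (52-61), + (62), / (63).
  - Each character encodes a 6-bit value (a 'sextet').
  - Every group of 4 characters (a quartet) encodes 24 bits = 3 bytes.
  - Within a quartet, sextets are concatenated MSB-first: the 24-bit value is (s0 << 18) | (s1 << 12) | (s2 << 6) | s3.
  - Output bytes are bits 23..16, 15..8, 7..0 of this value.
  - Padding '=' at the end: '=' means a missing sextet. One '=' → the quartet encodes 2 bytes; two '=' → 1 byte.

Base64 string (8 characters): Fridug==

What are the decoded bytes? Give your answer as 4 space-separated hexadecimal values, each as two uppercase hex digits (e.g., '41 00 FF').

Answer: 16 B8 9D BA

Derivation:
After char 0 ('F'=5): chars_in_quartet=1 acc=0x5 bytes_emitted=0
After char 1 ('r'=43): chars_in_quartet=2 acc=0x16B bytes_emitted=0
After char 2 ('i'=34): chars_in_quartet=3 acc=0x5AE2 bytes_emitted=0
After char 3 ('d'=29): chars_in_quartet=4 acc=0x16B89D -> emit 16 B8 9D, reset; bytes_emitted=3
After char 4 ('u'=46): chars_in_quartet=1 acc=0x2E bytes_emitted=3
After char 5 ('g'=32): chars_in_quartet=2 acc=0xBA0 bytes_emitted=3
Padding '==': partial quartet acc=0xBA0 -> emit BA; bytes_emitted=4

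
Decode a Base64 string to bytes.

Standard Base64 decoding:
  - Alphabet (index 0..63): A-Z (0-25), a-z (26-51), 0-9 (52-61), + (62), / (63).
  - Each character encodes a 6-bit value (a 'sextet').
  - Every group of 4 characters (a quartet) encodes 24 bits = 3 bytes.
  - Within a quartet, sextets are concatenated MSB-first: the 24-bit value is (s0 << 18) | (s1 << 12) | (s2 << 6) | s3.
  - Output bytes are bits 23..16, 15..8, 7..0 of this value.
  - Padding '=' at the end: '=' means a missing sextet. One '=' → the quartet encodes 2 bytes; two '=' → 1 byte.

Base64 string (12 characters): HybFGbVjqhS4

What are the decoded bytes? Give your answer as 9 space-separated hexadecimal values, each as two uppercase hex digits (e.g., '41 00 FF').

After char 0 ('H'=7): chars_in_quartet=1 acc=0x7 bytes_emitted=0
After char 1 ('y'=50): chars_in_quartet=2 acc=0x1F2 bytes_emitted=0
After char 2 ('b'=27): chars_in_quartet=3 acc=0x7C9B bytes_emitted=0
After char 3 ('F'=5): chars_in_quartet=4 acc=0x1F26C5 -> emit 1F 26 C5, reset; bytes_emitted=3
After char 4 ('G'=6): chars_in_quartet=1 acc=0x6 bytes_emitted=3
After char 5 ('b'=27): chars_in_quartet=2 acc=0x19B bytes_emitted=3
After char 6 ('V'=21): chars_in_quartet=3 acc=0x66D5 bytes_emitted=3
After char 7 ('j'=35): chars_in_quartet=4 acc=0x19B563 -> emit 19 B5 63, reset; bytes_emitted=6
After char 8 ('q'=42): chars_in_quartet=1 acc=0x2A bytes_emitted=6
After char 9 ('h'=33): chars_in_quartet=2 acc=0xAA1 bytes_emitted=6
After char 10 ('S'=18): chars_in_quartet=3 acc=0x2A852 bytes_emitted=6
After char 11 ('4'=56): chars_in_quartet=4 acc=0xAA14B8 -> emit AA 14 B8, reset; bytes_emitted=9

Answer: 1F 26 C5 19 B5 63 AA 14 B8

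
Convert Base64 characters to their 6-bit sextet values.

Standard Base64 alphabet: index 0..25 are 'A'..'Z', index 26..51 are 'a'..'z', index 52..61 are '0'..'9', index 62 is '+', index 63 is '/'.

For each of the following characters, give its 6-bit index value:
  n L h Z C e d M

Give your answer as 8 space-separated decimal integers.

'n': a..z range, 26 + ord('n') − ord('a') = 39
'L': A..Z range, ord('L') − ord('A') = 11
'h': a..z range, 26 + ord('h') − ord('a') = 33
'Z': A..Z range, ord('Z') − ord('A') = 25
'C': A..Z range, ord('C') − ord('A') = 2
'e': a..z range, 26 + ord('e') − ord('a') = 30
'd': a..z range, 26 + ord('d') − ord('a') = 29
'M': A..Z range, ord('M') − ord('A') = 12

Answer: 39 11 33 25 2 30 29 12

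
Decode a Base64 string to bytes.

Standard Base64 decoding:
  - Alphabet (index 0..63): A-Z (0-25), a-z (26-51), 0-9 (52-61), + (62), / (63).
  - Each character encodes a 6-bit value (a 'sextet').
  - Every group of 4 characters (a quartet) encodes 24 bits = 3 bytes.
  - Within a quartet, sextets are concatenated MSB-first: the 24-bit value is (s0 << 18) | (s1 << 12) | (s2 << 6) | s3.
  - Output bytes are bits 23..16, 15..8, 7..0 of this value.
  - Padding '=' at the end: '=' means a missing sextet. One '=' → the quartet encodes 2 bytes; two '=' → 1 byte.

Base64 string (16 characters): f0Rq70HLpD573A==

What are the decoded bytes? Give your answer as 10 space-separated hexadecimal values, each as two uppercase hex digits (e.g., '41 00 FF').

Answer: 7F 44 6A EF 41 CB A4 3E 7B DC

Derivation:
After char 0 ('f'=31): chars_in_quartet=1 acc=0x1F bytes_emitted=0
After char 1 ('0'=52): chars_in_quartet=2 acc=0x7F4 bytes_emitted=0
After char 2 ('R'=17): chars_in_quartet=3 acc=0x1FD11 bytes_emitted=0
After char 3 ('q'=42): chars_in_quartet=4 acc=0x7F446A -> emit 7F 44 6A, reset; bytes_emitted=3
After char 4 ('7'=59): chars_in_quartet=1 acc=0x3B bytes_emitted=3
After char 5 ('0'=52): chars_in_quartet=2 acc=0xEF4 bytes_emitted=3
After char 6 ('H'=7): chars_in_quartet=3 acc=0x3BD07 bytes_emitted=3
After char 7 ('L'=11): chars_in_quartet=4 acc=0xEF41CB -> emit EF 41 CB, reset; bytes_emitted=6
After char 8 ('p'=41): chars_in_quartet=1 acc=0x29 bytes_emitted=6
After char 9 ('D'=3): chars_in_quartet=2 acc=0xA43 bytes_emitted=6
After char 10 ('5'=57): chars_in_quartet=3 acc=0x290F9 bytes_emitted=6
After char 11 ('7'=59): chars_in_quartet=4 acc=0xA43E7B -> emit A4 3E 7B, reset; bytes_emitted=9
After char 12 ('3'=55): chars_in_quartet=1 acc=0x37 bytes_emitted=9
After char 13 ('A'=0): chars_in_quartet=2 acc=0xDC0 bytes_emitted=9
Padding '==': partial quartet acc=0xDC0 -> emit DC; bytes_emitted=10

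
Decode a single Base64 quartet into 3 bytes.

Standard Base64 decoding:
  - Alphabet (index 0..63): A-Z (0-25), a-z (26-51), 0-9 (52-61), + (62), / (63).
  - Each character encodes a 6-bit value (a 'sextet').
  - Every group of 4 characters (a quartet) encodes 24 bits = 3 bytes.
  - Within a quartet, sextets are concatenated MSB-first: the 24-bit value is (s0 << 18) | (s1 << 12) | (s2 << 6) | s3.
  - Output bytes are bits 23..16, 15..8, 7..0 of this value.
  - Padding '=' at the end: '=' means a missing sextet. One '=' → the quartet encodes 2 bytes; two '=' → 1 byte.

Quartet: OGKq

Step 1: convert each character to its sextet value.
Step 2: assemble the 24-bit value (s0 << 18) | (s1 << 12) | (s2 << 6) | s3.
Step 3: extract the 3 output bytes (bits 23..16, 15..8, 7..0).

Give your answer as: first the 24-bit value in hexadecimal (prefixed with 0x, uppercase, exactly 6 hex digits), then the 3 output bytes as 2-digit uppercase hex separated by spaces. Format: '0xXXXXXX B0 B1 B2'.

Answer: 0x3862AA 38 62 AA

Derivation:
Sextets: O=14, G=6, K=10, q=42
24-bit: (14<<18) | (6<<12) | (10<<6) | 42
      = 0x380000 | 0x006000 | 0x000280 | 0x00002A
      = 0x3862AA
Bytes: (v>>16)&0xFF=38, (v>>8)&0xFF=62, v&0xFF=AA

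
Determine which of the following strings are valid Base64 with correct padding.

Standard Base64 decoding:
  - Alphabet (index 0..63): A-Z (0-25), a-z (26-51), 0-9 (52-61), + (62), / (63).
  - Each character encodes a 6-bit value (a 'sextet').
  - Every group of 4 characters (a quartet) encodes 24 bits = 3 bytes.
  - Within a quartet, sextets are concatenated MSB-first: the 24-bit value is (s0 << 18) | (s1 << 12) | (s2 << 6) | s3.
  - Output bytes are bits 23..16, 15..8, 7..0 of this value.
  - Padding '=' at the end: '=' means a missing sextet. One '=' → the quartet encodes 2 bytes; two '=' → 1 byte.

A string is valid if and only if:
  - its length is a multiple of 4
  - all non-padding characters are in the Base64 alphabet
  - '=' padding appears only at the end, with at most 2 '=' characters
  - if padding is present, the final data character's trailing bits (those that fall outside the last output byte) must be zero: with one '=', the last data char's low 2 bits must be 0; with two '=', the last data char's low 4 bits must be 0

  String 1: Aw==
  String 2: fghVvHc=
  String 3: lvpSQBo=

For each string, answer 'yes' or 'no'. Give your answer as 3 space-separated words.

Answer: yes yes yes

Derivation:
String 1: 'Aw==' → valid
String 2: 'fghVvHc=' → valid
String 3: 'lvpSQBo=' → valid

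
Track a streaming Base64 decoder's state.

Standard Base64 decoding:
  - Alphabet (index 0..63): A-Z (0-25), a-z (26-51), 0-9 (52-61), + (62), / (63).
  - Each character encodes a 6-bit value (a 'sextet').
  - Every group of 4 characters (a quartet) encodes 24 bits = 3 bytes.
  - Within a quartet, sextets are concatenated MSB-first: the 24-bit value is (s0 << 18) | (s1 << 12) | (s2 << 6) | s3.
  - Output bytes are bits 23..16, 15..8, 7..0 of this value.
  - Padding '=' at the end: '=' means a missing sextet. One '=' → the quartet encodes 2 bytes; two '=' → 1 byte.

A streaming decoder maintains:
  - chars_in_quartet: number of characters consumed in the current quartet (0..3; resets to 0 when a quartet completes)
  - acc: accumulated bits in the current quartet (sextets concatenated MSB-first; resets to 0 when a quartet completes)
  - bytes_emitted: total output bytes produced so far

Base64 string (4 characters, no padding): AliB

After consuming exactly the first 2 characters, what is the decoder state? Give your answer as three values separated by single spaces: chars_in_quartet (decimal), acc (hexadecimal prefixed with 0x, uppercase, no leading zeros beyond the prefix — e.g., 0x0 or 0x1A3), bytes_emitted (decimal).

After char 0 ('A'=0): chars_in_quartet=1 acc=0x0 bytes_emitted=0
After char 1 ('l'=37): chars_in_quartet=2 acc=0x25 bytes_emitted=0

Answer: 2 0x25 0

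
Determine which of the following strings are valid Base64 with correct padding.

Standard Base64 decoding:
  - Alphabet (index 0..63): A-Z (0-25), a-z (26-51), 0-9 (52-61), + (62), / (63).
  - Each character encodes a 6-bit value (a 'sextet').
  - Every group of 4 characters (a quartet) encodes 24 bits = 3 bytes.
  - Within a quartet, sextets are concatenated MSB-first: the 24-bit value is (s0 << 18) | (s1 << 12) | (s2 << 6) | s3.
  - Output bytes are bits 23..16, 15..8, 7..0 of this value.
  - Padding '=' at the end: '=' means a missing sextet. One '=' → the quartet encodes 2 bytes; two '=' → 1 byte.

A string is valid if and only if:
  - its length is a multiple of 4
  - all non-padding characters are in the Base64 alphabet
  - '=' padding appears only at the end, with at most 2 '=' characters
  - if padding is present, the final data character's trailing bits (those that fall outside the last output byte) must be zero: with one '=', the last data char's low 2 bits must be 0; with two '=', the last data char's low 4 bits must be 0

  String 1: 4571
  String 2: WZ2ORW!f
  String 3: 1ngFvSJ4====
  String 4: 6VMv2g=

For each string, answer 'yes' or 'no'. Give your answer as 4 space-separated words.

Answer: yes no no no

Derivation:
String 1: '4571' → valid
String 2: 'WZ2ORW!f' → invalid (bad char(s): ['!'])
String 3: '1ngFvSJ4====' → invalid (4 pad chars (max 2))
String 4: '6VMv2g=' → invalid (len=7 not mult of 4)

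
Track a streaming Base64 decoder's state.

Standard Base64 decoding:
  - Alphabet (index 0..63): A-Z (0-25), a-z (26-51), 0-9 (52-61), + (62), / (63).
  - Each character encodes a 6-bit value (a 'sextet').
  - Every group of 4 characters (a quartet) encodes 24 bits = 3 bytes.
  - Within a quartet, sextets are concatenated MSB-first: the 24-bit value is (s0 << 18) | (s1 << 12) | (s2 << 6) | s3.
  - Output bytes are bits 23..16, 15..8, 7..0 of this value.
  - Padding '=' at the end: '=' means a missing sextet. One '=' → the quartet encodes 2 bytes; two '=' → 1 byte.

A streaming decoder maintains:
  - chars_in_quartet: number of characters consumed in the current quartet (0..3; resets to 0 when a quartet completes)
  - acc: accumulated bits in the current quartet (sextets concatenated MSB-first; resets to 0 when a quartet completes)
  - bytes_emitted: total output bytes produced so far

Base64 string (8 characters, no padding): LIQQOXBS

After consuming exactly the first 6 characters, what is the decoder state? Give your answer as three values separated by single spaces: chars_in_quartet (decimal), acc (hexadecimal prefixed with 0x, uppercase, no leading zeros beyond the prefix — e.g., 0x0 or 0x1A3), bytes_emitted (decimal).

After char 0 ('L'=11): chars_in_quartet=1 acc=0xB bytes_emitted=0
After char 1 ('I'=8): chars_in_quartet=2 acc=0x2C8 bytes_emitted=0
After char 2 ('Q'=16): chars_in_quartet=3 acc=0xB210 bytes_emitted=0
After char 3 ('Q'=16): chars_in_quartet=4 acc=0x2C8410 -> emit 2C 84 10, reset; bytes_emitted=3
After char 4 ('O'=14): chars_in_quartet=1 acc=0xE bytes_emitted=3
After char 5 ('X'=23): chars_in_quartet=2 acc=0x397 bytes_emitted=3

Answer: 2 0x397 3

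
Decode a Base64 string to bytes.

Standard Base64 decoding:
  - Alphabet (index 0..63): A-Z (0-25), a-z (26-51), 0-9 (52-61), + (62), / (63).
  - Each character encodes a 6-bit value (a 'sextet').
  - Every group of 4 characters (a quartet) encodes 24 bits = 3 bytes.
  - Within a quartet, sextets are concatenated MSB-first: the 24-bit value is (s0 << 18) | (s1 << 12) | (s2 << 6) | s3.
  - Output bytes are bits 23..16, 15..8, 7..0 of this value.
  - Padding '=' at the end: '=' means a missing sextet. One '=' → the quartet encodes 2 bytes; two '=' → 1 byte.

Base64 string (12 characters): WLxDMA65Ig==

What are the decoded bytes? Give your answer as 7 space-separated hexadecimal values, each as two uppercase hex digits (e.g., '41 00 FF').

After char 0 ('W'=22): chars_in_quartet=1 acc=0x16 bytes_emitted=0
After char 1 ('L'=11): chars_in_quartet=2 acc=0x58B bytes_emitted=0
After char 2 ('x'=49): chars_in_quartet=3 acc=0x162F1 bytes_emitted=0
After char 3 ('D'=3): chars_in_quartet=4 acc=0x58BC43 -> emit 58 BC 43, reset; bytes_emitted=3
After char 4 ('M'=12): chars_in_quartet=1 acc=0xC bytes_emitted=3
After char 5 ('A'=0): chars_in_quartet=2 acc=0x300 bytes_emitted=3
After char 6 ('6'=58): chars_in_quartet=3 acc=0xC03A bytes_emitted=3
After char 7 ('5'=57): chars_in_quartet=4 acc=0x300EB9 -> emit 30 0E B9, reset; bytes_emitted=6
After char 8 ('I'=8): chars_in_quartet=1 acc=0x8 bytes_emitted=6
After char 9 ('g'=32): chars_in_quartet=2 acc=0x220 bytes_emitted=6
Padding '==': partial quartet acc=0x220 -> emit 22; bytes_emitted=7

Answer: 58 BC 43 30 0E B9 22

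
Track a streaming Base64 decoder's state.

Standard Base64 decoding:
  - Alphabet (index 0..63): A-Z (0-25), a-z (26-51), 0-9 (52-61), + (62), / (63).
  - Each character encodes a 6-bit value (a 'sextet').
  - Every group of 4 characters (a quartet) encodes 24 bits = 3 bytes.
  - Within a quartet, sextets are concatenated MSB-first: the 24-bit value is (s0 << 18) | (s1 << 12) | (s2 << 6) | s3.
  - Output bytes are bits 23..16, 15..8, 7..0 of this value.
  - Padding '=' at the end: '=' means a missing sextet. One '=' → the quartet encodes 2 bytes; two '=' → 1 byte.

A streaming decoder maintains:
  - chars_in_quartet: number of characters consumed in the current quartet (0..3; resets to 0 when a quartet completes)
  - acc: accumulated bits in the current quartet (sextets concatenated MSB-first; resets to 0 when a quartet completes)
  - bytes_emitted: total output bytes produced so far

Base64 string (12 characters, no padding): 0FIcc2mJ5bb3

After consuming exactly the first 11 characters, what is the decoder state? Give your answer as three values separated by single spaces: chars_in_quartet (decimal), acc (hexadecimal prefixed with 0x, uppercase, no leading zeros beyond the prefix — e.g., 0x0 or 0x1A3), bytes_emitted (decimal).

After char 0 ('0'=52): chars_in_quartet=1 acc=0x34 bytes_emitted=0
After char 1 ('F'=5): chars_in_quartet=2 acc=0xD05 bytes_emitted=0
After char 2 ('I'=8): chars_in_quartet=3 acc=0x34148 bytes_emitted=0
After char 3 ('c'=28): chars_in_quartet=4 acc=0xD0521C -> emit D0 52 1C, reset; bytes_emitted=3
After char 4 ('c'=28): chars_in_quartet=1 acc=0x1C bytes_emitted=3
After char 5 ('2'=54): chars_in_quartet=2 acc=0x736 bytes_emitted=3
After char 6 ('m'=38): chars_in_quartet=3 acc=0x1CDA6 bytes_emitted=3
After char 7 ('J'=9): chars_in_quartet=4 acc=0x736989 -> emit 73 69 89, reset; bytes_emitted=6
After char 8 ('5'=57): chars_in_quartet=1 acc=0x39 bytes_emitted=6
After char 9 ('b'=27): chars_in_quartet=2 acc=0xE5B bytes_emitted=6
After char 10 ('b'=27): chars_in_quartet=3 acc=0x396DB bytes_emitted=6

Answer: 3 0x396DB 6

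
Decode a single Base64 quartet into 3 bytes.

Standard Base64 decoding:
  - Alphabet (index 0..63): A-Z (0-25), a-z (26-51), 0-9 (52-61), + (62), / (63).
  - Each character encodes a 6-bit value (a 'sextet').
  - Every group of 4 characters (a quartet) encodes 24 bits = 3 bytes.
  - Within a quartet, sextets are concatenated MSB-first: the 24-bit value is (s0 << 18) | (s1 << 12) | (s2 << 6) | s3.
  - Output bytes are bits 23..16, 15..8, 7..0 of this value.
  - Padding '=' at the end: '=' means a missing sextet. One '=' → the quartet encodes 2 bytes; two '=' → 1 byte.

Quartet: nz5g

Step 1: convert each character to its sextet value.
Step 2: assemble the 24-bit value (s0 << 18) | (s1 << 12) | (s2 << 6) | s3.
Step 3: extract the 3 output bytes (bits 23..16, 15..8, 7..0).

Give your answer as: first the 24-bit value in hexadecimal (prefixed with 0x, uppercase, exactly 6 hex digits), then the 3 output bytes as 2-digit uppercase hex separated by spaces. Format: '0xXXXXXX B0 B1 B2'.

Sextets: n=39, z=51, 5=57, g=32
24-bit: (39<<18) | (51<<12) | (57<<6) | 32
      = 0x9C0000 | 0x033000 | 0x000E40 | 0x000020
      = 0x9F3E60
Bytes: (v>>16)&0xFF=9F, (v>>8)&0xFF=3E, v&0xFF=60

Answer: 0x9F3E60 9F 3E 60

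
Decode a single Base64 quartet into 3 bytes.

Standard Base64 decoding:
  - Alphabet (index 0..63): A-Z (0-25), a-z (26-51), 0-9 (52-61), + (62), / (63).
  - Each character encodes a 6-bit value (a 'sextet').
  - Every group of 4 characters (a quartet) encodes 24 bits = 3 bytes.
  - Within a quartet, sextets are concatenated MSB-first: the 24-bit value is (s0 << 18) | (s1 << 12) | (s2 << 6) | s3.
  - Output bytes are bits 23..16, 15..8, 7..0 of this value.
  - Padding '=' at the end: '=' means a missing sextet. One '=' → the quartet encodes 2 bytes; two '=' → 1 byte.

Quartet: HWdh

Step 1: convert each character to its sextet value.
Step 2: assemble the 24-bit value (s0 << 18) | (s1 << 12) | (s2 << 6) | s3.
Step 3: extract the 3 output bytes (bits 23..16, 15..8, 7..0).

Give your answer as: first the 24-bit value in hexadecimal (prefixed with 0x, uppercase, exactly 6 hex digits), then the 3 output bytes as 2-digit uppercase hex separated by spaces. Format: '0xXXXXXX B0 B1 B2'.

Sextets: H=7, W=22, d=29, h=33
24-bit: (7<<18) | (22<<12) | (29<<6) | 33
      = 0x1C0000 | 0x016000 | 0x000740 | 0x000021
      = 0x1D6761
Bytes: (v>>16)&0xFF=1D, (v>>8)&0xFF=67, v&0xFF=61

Answer: 0x1D6761 1D 67 61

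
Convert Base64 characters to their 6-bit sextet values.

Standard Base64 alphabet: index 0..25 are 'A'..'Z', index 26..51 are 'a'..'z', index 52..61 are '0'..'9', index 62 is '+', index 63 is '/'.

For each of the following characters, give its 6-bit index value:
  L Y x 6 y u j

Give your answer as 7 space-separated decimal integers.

'L': A..Z range, ord('L') − ord('A') = 11
'Y': A..Z range, ord('Y') − ord('A') = 24
'x': a..z range, 26 + ord('x') − ord('a') = 49
'6': 0..9 range, 52 + ord('6') − ord('0') = 58
'y': a..z range, 26 + ord('y') − ord('a') = 50
'u': a..z range, 26 + ord('u') − ord('a') = 46
'j': a..z range, 26 + ord('j') − ord('a') = 35

Answer: 11 24 49 58 50 46 35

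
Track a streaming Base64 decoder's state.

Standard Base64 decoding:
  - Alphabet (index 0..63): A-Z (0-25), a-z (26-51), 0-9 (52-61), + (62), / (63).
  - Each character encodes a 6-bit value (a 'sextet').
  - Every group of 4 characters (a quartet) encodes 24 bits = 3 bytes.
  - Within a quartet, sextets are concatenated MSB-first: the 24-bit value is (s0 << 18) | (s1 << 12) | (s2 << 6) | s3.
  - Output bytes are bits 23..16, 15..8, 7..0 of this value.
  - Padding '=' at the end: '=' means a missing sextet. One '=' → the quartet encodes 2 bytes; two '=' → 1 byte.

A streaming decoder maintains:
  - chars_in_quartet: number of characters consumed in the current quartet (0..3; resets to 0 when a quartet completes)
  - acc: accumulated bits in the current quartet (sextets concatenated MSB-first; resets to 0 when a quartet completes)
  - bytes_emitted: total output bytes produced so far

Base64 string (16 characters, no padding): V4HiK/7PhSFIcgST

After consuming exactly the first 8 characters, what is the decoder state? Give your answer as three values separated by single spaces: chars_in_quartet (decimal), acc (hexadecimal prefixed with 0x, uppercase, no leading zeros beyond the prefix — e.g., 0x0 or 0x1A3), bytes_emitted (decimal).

After char 0 ('V'=21): chars_in_quartet=1 acc=0x15 bytes_emitted=0
After char 1 ('4'=56): chars_in_quartet=2 acc=0x578 bytes_emitted=0
After char 2 ('H'=7): chars_in_quartet=3 acc=0x15E07 bytes_emitted=0
After char 3 ('i'=34): chars_in_quartet=4 acc=0x5781E2 -> emit 57 81 E2, reset; bytes_emitted=3
After char 4 ('K'=10): chars_in_quartet=1 acc=0xA bytes_emitted=3
After char 5 ('/'=63): chars_in_quartet=2 acc=0x2BF bytes_emitted=3
After char 6 ('7'=59): chars_in_quartet=3 acc=0xAFFB bytes_emitted=3
After char 7 ('P'=15): chars_in_quartet=4 acc=0x2BFECF -> emit 2B FE CF, reset; bytes_emitted=6

Answer: 0 0x0 6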